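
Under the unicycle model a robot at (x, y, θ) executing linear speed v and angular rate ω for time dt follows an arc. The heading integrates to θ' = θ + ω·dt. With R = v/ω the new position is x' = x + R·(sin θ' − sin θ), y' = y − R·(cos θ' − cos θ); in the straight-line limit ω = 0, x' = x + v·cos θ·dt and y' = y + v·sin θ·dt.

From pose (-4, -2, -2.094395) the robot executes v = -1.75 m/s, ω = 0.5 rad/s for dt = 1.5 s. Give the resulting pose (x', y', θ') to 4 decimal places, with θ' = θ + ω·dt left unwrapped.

θ' = -2.0944 + 0.5·1.5 = -1.3444
R = v/ω = -1.75/0.5 = -3.5000
x' = -4 + -3.5000·(sin -1.3444 − sin -2.0944) = -3.6204
y' = -2 − -3.5000·(cos -1.3444 − cos -2.0944) = 0.5357

(-3.6204, 0.5357, -1.3444)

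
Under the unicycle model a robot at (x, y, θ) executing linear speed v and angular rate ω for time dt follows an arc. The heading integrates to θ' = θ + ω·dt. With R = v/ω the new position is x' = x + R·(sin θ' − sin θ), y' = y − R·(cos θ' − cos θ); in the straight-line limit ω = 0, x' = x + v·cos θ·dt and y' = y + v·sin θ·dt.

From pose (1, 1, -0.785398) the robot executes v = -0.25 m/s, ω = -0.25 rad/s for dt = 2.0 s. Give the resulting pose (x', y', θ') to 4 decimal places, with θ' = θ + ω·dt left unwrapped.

(0.7476, 1.4256, -1.2854)

θ' = -0.7854 + -0.25·2.0 = -1.2854
R = v/ω = -0.25/-0.25 = 1.0000
x' = 1 + 1.0000·(sin -1.2854 − sin -0.7854) = 0.7476
y' = 1 − 1.0000·(cos -1.2854 − cos -0.7854) = 1.4256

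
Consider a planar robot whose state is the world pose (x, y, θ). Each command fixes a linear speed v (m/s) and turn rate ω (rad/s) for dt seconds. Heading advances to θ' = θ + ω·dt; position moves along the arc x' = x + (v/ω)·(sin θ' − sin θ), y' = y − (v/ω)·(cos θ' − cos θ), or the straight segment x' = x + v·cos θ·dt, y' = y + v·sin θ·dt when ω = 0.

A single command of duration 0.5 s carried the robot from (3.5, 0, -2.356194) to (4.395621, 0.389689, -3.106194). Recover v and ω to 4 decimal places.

Δθ = -3.106194 − -2.356194 = -0.750000
ω = Δθ/dt = -0.750000/0.5 = -1.5000
R = Δx/(sin θ' − sin θ) = 1.3333
v = R·ω = 1.3333·-1.5000 = -2.0000

v = -2.0000, ω = -1.5000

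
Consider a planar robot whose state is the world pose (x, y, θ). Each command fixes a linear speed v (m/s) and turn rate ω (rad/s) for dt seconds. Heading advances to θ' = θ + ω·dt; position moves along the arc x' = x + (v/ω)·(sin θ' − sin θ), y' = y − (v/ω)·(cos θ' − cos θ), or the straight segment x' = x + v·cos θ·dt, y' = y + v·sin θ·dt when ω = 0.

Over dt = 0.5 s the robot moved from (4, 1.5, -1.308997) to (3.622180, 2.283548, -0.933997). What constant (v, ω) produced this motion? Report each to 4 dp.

Δθ = -0.933997 − -1.308997 = 0.375000
ω = Δθ/dt = 0.375000/0.5 = 0.7500
R = −Δy/(cos θ' − cos θ) = -2.3333
v = R·ω = -2.3333·0.7500 = -1.7500

v = -1.7500, ω = 0.7500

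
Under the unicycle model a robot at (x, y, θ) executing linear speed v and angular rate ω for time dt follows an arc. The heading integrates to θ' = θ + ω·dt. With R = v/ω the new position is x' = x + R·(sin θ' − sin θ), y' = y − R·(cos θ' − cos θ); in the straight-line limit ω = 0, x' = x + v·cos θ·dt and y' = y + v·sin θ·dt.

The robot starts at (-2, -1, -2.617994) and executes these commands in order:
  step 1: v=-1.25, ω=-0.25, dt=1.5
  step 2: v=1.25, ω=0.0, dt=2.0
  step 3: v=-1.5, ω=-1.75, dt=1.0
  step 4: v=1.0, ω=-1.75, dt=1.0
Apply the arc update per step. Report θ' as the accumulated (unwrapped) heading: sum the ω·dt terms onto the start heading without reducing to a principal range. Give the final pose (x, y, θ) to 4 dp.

(-1.0389, -1.0879, -6.4930)

step 1: θ'=-2.9930 (R=5.0000) → pose (-0.2403, -0.3852, -2.9930)
step 2: θ'=-2.9930 (straight) → pose (-2.7127, -0.7554, -2.9930)
step 3: θ'=-4.7430 (R=0.8571) → pose (-1.7291, -1.6293, -4.7430)
step 4: θ'=-6.4930 (R=-0.5714) → pose (-1.0389, -1.0879, -6.4930)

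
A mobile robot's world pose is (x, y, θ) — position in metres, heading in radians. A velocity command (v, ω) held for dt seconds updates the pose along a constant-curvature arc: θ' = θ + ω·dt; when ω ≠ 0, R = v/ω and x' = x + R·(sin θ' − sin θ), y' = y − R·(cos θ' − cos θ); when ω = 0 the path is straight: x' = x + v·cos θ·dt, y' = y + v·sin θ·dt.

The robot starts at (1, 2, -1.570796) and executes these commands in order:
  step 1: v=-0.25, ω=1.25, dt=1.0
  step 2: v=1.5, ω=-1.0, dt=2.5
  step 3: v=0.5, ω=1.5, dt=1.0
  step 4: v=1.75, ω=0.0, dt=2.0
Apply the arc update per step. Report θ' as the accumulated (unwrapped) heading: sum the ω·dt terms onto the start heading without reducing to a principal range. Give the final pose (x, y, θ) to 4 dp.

(1.5111, -4.4471, -1.3208)

step 1: θ'=-0.3208 (R=-0.2000) → pose (0.8631, 2.1898, -0.3208)
step 2: θ'=-2.8208 (R=-1.5000) → pose (0.8631, -0.6572, -2.8208)
step 3: θ'=-1.3208 (R=0.3333) → pose (0.6452, -1.0560, -1.3208)
step 4: θ'=-1.3208 (straight) → pose (1.5111, -4.4471, -1.3208)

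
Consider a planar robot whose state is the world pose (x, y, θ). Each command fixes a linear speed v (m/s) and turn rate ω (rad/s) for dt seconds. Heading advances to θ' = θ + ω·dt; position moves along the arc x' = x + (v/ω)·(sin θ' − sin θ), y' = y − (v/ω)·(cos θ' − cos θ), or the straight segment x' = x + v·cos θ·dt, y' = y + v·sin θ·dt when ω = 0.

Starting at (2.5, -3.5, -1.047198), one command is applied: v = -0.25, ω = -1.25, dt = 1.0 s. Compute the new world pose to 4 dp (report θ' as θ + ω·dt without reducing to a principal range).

θ' = -1.0472 + -1.25·1.0 = -2.2972
R = v/ω = -0.25/-1.25 = 0.2000
x' = 2.5 + 0.2000·(sin -2.2972 − sin -1.0472) = 2.5237
y' = -3.5 − 0.2000·(cos -2.2972 − cos -1.0472) = -3.2672

(2.5237, -3.2672, -2.2972)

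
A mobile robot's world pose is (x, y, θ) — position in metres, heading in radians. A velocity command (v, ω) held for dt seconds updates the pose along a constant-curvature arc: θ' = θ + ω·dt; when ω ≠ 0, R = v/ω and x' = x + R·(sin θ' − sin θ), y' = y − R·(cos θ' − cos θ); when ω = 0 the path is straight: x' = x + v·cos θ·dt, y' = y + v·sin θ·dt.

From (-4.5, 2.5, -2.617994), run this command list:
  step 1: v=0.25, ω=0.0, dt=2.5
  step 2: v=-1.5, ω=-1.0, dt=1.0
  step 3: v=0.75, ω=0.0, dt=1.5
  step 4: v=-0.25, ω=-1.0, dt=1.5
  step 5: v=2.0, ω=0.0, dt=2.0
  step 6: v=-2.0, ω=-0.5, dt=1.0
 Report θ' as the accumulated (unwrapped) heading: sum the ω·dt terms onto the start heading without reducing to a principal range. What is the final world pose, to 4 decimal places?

step 1: θ'=-2.6180 (straight) → pose (-5.0413, 2.1875, -2.6180)
step 2: θ'=-3.6180 (R=1.5000) → pose (-3.6034, 2.2214, -3.6180)
step 3: θ'=-3.6180 (straight) → pose (-4.6031, 2.7373, -3.6180)
step 4: θ'=-5.1180 (R=0.2500) → pose (-4.4881, 2.4165, -5.1180)
step 5: θ'=-5.1180 (straight) → pose (-2.9098, 6.0920, -5.1180)
step 6: θ'=-5.6180 (R=4.0000) → pose (-4.1164, 4.5231, -5.6180)

(-4.1164, 4.5231, -5.6180)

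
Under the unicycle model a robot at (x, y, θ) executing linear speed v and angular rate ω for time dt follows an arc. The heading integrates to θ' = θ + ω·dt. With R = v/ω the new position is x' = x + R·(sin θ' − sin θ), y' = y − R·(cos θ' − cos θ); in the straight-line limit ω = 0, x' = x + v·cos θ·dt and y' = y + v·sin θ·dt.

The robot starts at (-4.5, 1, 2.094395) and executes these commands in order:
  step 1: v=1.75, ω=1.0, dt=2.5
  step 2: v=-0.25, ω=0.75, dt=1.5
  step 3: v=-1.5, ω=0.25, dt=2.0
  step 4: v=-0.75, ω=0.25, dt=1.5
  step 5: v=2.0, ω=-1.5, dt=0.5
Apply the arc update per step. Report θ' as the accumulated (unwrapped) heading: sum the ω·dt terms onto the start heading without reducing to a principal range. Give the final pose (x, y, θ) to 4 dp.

step 1: θ'=4.5944 (R=1.7500) → pose (-7.7534, 0.3310, 4.5944)
step 2: θ'=5.7194 (R=-0.3333) → pose (-7.9063, 0.6520, 5.7194)
step 3: θ'=6.2194 (R=-6.0000) → pose (-10.7301, 1.5684, 6.2194)
step 4: θ'=6.5944 (R=-3.0000) → pose (-11.8400, 1.4304, 6.5944)
step 5: θ'=5.8444 (R=-1.3333) → pose (-10.8653, 1.3681, 5.8444)

(-10.8653, 1.3681, 5.8444)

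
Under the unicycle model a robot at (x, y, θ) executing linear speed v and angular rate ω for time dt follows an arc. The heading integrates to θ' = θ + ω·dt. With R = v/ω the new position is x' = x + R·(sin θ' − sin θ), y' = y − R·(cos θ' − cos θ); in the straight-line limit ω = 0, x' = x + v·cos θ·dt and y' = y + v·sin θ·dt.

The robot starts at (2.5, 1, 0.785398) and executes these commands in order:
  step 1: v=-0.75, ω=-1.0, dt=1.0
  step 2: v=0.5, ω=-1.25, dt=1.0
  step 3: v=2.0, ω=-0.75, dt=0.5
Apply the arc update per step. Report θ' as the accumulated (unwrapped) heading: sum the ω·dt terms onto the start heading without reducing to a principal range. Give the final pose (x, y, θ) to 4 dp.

(2.0418, -0.5418, -1.8396)

step 1: θ'=-0.2146 (R=0.7500) → pose (1.8100, 0.7975, -0.2146)
step 2: θ'=-1.4646 (R=-0.4000) → pose (2.1225, 0.4491, -1.4646)
step 3: θ'=-1.8396 (R=-2.6667) → pose (2.0418, -0.5418, -1.8396)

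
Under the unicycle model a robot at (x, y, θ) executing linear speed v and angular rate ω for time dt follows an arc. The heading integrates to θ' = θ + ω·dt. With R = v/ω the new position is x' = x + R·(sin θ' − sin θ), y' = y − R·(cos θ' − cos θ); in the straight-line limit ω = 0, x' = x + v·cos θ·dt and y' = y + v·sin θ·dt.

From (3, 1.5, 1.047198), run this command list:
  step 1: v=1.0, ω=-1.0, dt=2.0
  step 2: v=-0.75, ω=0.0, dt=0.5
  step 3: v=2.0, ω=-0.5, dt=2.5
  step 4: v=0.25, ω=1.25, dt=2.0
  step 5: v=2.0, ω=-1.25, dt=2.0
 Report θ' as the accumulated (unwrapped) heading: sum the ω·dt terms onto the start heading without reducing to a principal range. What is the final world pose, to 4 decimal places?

(6.4104, -5.5801, -2.2028)

step 1: θ'=-0.9528 (R=-1.0000) → pose (4.6811, 1.5794, -0.9528)
step 2: θ'=-0.9528 (straight) → pose (4.4638, 1.8850, -0.9528)
step 3: θ'=-2.2028 (R=-4.0000) → pose (4.4310, -2.7956, -2.2028)
step 4: θ'=0.2972 (R=0.2000) → pose (4.6509, -3.1050, 0.2972)
step 5: θ'=-2.2028 (R=-1.6000) → pose (6.4104, -5.5801, -2.2028)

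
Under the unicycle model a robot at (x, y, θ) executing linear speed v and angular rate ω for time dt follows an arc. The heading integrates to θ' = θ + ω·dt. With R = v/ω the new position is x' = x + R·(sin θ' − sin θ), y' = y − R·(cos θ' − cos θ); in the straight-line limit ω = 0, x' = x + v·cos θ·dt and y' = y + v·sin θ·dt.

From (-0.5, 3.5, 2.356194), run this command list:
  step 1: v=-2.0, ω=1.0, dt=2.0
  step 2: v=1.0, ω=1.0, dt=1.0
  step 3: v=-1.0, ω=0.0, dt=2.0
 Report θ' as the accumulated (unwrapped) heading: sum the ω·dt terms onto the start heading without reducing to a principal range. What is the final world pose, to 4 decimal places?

(1.7256, 4.8675, 5.3562)

step 1: θ'=4.3562 (R=-2.0000) → pose (2.7887, 4.2168, 4.3562)
step 2: θ'=5.3562 (R=1.0000) → pose (2.9261, 3.2678, 5.3562)
step 3: θ'=5.3562 (straight) → pose (1.7256, 4.8675, 5.3562)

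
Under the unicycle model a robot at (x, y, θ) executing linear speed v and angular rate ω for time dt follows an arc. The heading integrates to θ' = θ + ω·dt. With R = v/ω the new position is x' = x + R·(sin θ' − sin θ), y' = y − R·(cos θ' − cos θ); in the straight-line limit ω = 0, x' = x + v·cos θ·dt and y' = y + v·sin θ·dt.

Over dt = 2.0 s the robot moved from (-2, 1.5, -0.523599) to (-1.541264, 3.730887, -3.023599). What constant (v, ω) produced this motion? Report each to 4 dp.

v = -1.5000, ω = -1.2500

Δθ = -3.023599 − -0.523599 = -2.500000
ω = Δθ/dt = -2.500000/2.0 = -1.2500
R = −Δy/(cos θ' − cos θ) = 1.2000
v = R·ω = 1.2000·-1.2500 = -1.5000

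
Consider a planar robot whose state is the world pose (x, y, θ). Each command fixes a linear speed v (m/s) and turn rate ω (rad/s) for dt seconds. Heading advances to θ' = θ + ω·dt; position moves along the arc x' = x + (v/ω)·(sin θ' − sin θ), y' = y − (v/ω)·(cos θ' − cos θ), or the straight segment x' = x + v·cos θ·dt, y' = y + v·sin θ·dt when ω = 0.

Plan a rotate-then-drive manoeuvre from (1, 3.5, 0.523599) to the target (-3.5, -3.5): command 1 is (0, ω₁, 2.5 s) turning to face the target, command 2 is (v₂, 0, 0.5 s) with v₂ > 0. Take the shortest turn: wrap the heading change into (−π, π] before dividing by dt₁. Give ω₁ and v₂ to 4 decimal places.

heading to target = atan2(-3.5−3.5, -3.5−1) = -2.1421
Δθ = wrap(-2.1421 − 0.5236) = -2.6657; ω₁ = Δθ/dt₁ = -1.0663
distance = √((-3.5−1)² + (-3.5−3.5)²) = 8.3217; v₂ = distance/dt₂ = 16.6433

ω₁ = -1.0663, v₂ = 16.6433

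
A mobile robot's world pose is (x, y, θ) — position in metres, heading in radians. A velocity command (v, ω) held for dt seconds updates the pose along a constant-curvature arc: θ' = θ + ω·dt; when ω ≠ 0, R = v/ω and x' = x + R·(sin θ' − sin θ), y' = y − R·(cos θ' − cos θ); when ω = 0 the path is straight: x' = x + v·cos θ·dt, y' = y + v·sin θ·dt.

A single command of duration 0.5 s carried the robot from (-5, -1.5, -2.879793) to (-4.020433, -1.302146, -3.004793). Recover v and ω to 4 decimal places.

Δθ = -3.004793 − -2.879793 = -0.125000
ω = Δθ/dt = -0.125000/0.5 = -0.2500
R = Δx/(sin θ' − sin θ) = 8.0000
v = R·ω = 8.0000·-0.2500 = -2.0000

v = -2.0000, ω = -0.2500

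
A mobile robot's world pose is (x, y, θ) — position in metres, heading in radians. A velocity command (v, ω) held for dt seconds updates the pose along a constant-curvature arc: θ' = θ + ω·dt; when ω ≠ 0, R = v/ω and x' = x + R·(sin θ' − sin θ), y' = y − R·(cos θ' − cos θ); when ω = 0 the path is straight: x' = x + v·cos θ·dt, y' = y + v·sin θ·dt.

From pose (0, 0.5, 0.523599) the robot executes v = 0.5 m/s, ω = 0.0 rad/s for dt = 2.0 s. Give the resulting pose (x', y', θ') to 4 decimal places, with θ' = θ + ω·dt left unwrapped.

(0.8660, 1.0000, 0.5236)

θ' = 0.5236 + 0.0·2.0 = 0.5236
ω = 0 → straight: x' = 0 + 0.5·cos(0.5236)·2.0 = 0.8660
y' = 0.5 + 0.5·sin(0.5236)·2.0 = 1.0000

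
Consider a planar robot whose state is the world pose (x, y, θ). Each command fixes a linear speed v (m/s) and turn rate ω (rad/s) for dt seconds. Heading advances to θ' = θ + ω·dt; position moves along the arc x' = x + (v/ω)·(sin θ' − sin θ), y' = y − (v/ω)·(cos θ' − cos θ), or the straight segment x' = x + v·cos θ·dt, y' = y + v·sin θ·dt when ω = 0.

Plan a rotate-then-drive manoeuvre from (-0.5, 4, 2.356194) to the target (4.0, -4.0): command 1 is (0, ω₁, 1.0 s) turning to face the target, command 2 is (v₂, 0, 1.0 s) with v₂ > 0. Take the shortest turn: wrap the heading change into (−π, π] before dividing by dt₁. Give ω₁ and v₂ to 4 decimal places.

heading to target = atan2(-4−4, 4−-0.5) = -1.0584
Δθ = wrap(-1.0584 − 2.3562) = 2.8686; ω₁ = Δθ/dt₁ = 2.8686
distance = √((4−-0.5)² + (-4−4)²) = 9.1788; v₂ = distance/dt₂ = 9.1788

ω₁ = 2.8686, v₂ = 9.1788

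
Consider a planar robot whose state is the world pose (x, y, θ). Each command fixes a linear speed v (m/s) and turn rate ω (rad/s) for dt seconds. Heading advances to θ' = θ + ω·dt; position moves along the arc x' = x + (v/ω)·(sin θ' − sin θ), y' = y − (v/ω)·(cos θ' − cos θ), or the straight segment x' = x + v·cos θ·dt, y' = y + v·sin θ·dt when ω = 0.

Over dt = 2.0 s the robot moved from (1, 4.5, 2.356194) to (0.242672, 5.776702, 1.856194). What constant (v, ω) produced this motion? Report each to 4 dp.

v = 0.7500, ω = -0.2500

Δθ = 1.856194 − 2.356194 = -0.500000
ω = Δθ/dt = -0.500000/2.0 = -0.2500
R = −Δy/(cos θ' − cos θ) = -3.0000
v = R·ω = -3.0000·-0.2500 = 0.7500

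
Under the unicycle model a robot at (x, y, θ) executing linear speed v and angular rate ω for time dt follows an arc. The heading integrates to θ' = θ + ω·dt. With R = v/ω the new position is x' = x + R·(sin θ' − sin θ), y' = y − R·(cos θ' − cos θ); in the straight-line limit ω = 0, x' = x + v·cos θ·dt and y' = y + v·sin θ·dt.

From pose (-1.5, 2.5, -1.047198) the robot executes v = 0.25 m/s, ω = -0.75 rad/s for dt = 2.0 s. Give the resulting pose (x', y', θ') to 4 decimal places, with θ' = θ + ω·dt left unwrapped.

(-1.6020, 2.0572, -2.5472)

θ' = -1.0472 + -0.75·2.0 = -2.5472
R = v/ω = 0.25/-0.75 = -0.3333
x' = -1.5 + -0.3333·(sin -2.5472 − sin -1.0472) = -1.6020
y' = 2.5 − -0.3333·(cos -2.5472 − cos -1.0472) = 2.0572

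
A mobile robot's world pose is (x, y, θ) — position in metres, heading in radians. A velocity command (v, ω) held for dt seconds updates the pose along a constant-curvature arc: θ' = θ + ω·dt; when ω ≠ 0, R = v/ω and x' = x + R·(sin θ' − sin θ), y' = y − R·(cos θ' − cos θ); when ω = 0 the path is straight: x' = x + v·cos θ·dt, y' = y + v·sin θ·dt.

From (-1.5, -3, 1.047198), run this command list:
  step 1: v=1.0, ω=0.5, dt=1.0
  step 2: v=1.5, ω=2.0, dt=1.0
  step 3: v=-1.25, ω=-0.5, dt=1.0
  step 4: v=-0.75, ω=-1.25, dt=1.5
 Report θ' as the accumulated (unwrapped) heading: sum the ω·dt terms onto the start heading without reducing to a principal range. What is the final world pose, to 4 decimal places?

step 1: θ'=1.5472 (R=2.0000) → pose (-1.2326, -2.0472, 1.5472)
step 2: θ'=3.5472 (R=0.7500) → pose (-2.2783, -1.3403, 3.5472)
step 3: θ'=3.0472 (R=2.5000) → pose (-1.0563, -1.1486, 3.0472)
step 4: θ'=1.1722 (R=0.6000) → pose (-0.5598, -1.9788, 1.1722)

(-0.5598, -1.9788, 1.1722)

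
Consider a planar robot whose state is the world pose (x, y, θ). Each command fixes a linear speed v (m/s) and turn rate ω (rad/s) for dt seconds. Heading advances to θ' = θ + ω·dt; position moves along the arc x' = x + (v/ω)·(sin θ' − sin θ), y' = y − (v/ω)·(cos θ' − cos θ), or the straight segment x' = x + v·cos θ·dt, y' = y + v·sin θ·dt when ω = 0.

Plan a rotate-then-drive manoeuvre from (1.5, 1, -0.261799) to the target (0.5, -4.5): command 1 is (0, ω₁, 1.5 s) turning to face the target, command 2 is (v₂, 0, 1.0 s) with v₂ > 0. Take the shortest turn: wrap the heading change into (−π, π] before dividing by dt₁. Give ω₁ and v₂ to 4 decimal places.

ω₁ = -0.9926, v₂ = 5.5902

heading to target = atan2(-4.5−1, 0.5−1.5) = -1.7506
Δθ = wrap(-1.7506 − -0.2618) = -1.4889; ω₁ = Δθ/dt₁ = -0.9926
distance = √((0.5−1.5)² + (-4.5−1)²) = 5.5902; v₂ = distance/dt₂ = 5.5902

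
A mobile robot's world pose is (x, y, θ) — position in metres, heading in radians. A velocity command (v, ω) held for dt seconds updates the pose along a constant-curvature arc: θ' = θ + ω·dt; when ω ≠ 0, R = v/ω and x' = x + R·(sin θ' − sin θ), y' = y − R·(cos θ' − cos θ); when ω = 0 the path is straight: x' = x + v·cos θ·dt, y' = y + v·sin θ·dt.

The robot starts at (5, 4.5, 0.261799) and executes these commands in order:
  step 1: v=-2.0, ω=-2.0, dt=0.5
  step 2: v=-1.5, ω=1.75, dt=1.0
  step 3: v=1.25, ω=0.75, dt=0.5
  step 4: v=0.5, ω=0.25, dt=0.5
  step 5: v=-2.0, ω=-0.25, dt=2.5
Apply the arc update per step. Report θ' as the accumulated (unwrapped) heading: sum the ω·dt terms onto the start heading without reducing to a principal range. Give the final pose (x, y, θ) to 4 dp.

step 1: θ'=-0.7382 (R=1.0000) → pose (4.0682, 4.7262, -0.7382)
step 2: θ'=1.0118 (R=-0.8571) → pose (2.7647, 4.5468, 1.0118)
step 3: θ'=1.3868 (R=1.6667) → pose (2.9903, 5.1258, 1.3868)
step 4: θ'=1.5118 (R=2.0000) → pose (3.0206, 5.3738, 1.5118)
step 5: θ'=0.8868 (R=8.0000) → pose (1.2349, 0.7903, 0.8868)

(1.2349, 0.7903, 0.8868)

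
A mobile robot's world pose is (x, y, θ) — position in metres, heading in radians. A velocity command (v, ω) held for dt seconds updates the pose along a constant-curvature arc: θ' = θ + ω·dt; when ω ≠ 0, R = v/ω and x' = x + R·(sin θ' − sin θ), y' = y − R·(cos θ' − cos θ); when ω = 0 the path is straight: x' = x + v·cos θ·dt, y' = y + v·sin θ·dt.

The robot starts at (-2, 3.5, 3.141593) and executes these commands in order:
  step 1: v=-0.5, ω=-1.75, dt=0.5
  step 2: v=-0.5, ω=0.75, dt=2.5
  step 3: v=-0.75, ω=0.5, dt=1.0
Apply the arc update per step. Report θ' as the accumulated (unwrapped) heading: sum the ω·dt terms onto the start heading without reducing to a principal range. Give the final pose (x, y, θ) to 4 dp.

(-0.4740, 4.1689, 4.6416)

step 1: θ'=2.2666 (R=0.2857) → pose (-1.7807, 3.3974, 2.2666)
step 2: θ'=4.1416 (R=-0.6667) → pose (-0.7080, 3.4646, 4.1416)
step 3: θ'=4.6416 (R=-1.5000) → pose (-0.4740, 4.1689, 4.6416)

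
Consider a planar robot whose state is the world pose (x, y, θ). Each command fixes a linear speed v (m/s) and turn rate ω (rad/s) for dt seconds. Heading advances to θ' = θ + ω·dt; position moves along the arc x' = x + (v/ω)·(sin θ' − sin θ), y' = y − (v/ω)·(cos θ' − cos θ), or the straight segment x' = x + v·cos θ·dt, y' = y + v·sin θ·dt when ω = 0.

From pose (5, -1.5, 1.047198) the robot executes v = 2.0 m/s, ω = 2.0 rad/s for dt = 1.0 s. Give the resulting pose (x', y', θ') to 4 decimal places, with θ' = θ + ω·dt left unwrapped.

(4.2282, -0.0045, 3.0472)

θ' = 1.0472 + 2.0·1.0 = 3.0472
R = v/ω = 2.0/2.0 = 1.0000
x' = 5 + 1.0000·(sin 3.0472 − sin 1.0472) = 4.2282
y' = -1.5 − 1.0000·(cos 3.0472 − cos 1.0472) = -0.0045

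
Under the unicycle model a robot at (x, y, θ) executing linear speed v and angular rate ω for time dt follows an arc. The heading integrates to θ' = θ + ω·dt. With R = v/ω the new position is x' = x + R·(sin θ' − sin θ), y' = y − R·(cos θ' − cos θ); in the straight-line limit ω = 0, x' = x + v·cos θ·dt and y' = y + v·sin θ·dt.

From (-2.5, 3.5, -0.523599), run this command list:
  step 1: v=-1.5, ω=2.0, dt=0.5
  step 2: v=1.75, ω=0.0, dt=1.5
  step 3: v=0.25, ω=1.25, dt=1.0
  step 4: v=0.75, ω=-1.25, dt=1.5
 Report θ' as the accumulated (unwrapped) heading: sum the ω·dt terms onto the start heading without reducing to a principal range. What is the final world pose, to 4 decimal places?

(-0.0988, 5.6159, -0.1486)

step 1: θ'=0.4764 (R=-0.7500) → pose (-3.2189, 3.5170, 0.4764)
step 2: θ'=0.4764 (straight) → pose (-0.8862, 4.7208, 0.4764)
step 3: θ'=1.7264 (R=0.2000) → pose (-0.7804, 4.9295, 1.7264)
step 4: θ'=-0.1486 (R=-0.6000) → pose (-0.0988, 5.6159, -0.1486)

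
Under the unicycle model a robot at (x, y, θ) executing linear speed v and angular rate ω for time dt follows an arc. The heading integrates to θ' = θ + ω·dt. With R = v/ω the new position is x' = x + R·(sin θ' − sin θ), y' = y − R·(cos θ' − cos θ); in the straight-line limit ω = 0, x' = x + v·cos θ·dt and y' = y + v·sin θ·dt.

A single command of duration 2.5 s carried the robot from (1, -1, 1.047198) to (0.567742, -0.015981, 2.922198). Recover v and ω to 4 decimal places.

Δθ = 2.922198 − 1.047198 = 1.875000
ω = Δθ/dt = 1.875000/2.5 = 0.7500
R = −Δy/(cos θ' − cos θ) = 0.6667
v = R·ω = 0.6667·0.7500 = 0.5000

v = 0.5000, ω = 0.7500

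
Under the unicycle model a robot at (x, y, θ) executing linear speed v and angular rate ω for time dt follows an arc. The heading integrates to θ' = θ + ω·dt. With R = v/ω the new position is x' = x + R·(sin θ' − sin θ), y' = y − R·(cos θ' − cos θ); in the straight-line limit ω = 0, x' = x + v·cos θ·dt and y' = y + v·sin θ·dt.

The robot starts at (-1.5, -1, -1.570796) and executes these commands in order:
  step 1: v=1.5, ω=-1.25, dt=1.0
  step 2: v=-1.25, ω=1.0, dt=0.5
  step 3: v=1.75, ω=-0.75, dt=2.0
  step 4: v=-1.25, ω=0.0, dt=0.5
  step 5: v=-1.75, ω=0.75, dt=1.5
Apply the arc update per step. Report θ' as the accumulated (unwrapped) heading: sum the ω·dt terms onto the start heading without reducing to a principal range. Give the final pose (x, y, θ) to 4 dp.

(-2.0161, -2.7120, -2.6958)

step 1: θ'=-2.8208 (R=-1.2000) → pose (-2.3216, -2.1388, -2.8208)
step 2: θ'=-2.3208 (R=-1.2500) → pose (-1.8012, -1.8046, -2.3208)
step 3: θ'=-3.8208 (R=-2.3333) → pose (-4.9742, -2.0296, -3.8208)
step 4: θ'=-3.8208 (straight) → pose (-4.4879, -2.4222, -3.8208)
step 5: θ'=-2.6958 (R=-2.3333) → pose (-2.0161, -2.7120, -2.6958)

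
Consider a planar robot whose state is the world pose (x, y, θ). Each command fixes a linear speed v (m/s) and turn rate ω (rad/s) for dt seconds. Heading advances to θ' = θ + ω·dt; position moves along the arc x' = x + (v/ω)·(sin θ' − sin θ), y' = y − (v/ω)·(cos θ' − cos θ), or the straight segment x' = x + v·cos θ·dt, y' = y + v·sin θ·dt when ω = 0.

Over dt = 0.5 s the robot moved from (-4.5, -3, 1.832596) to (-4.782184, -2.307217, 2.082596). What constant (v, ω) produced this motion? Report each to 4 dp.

Δθ = 2.082596 − 1.832596 = 0.250000
ω = Δθ/dt = 0.250000/0.5 = 0.5000
R = −Δy/(cos θ' − cos θ) = 3.0000
v = R·ω = 3.0000·0.5000 = 1.5000

v = 1.5000, ω = 0.5000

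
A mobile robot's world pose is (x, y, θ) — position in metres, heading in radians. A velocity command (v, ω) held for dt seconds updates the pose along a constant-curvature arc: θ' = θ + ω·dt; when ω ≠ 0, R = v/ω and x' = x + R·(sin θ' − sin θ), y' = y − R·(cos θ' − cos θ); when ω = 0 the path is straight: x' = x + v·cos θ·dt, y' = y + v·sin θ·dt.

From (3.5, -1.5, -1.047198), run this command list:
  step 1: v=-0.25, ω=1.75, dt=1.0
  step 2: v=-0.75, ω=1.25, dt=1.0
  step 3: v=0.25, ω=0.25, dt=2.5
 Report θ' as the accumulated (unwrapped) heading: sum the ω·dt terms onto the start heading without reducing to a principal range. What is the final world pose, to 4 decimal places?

(2.7215, -1.6715, 2.5778)

step 1: θ'=0.7028 (R=-0.1429) → pose (3.2839, -1.4624, 0.7028)
step 2: θ'=1.9528 (R=-0.6000) → pose (3.1150, -2.1439, 1.9528)
step 3: θ'=2.5778 (R=1.0000) → pose (2.7215, -1.6715, 2.5778)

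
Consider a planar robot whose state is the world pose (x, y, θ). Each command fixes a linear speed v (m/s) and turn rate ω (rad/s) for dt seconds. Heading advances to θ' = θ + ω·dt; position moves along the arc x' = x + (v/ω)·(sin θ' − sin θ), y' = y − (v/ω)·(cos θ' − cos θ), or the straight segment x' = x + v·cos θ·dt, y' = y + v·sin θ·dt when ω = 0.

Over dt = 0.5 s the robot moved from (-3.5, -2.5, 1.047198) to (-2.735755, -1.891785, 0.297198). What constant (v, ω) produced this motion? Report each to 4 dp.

v = 2.0000, ω = -1.5000

Δθ = 0.297198 − 1.047198 = -0.750000
ω = Δθ/dt = -0.750000/0.5 = -1.5000
R = Δx/(sin θ' − sin θ) = -1.3333
v = R·ω = -1.3333·-1.5000 = 2.0000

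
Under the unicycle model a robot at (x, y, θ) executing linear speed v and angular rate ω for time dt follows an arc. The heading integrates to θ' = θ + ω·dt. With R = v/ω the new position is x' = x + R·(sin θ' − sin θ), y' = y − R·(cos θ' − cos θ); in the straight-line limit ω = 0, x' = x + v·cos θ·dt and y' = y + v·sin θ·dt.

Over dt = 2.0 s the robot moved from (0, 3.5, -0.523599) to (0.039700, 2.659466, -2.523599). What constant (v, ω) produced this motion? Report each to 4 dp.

Δθ = -2.523599 − -0.523599 = -2.000000
ω = Δθ/dt = -2.000000/2.0 = -1.0000
R = −Δy/(cos θ' − cos θ) = -0.5000
v = R·ω = -0.5000·-1.0000 = 0.5000

v = 0.5000, ω = -1.0000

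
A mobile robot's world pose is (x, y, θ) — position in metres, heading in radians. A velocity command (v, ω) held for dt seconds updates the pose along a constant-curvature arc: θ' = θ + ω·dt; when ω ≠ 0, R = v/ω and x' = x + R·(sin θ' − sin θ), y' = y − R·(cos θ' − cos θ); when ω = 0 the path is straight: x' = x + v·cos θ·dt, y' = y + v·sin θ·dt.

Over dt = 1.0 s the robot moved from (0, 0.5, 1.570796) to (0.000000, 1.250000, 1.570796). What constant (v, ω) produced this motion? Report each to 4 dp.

v = 0.7500, ω = 0.0000

Δθ = 1.570796 − 1.570796 = 0.000000
ω = Δθ/dt = 0.000000/1.0 = 0.0000
ω = 0 → v = (Δx·cos θ + Δy·sin θ)/dt = 0.7500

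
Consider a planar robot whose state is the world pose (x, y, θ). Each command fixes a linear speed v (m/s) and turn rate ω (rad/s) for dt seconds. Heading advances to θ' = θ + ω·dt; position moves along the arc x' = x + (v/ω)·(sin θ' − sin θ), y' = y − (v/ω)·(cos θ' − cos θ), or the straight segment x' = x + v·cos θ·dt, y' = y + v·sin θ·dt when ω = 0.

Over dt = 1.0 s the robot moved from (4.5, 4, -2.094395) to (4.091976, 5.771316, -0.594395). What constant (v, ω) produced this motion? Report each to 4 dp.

Δθ = -0.594395 − -2.094395 = 1.500000
ω = Δθ/dt = 1.500000/1.0 = 1.5000
R = −Δy/(cos θ' − cos θ) = -1.3333
v = R·ω = -1.3333·1.5000 = -2.0000

v = -2.0000, ω = 1.5000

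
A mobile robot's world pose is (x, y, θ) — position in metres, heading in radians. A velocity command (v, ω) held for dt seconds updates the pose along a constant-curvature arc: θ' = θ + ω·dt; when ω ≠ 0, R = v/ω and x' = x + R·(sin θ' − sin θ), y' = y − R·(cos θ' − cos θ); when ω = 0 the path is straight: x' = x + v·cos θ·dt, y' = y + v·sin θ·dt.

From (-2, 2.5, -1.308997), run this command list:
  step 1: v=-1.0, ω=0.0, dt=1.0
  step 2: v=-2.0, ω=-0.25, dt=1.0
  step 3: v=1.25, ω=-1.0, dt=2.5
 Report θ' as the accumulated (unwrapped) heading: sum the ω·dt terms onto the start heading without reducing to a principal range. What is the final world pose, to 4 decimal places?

step 1: θ'=-1.3090 (straight) → pose (-2.2588, 3.4659, -1.3090)
step 2: θ'=-1.5590 (R=8.0000) → pose (-2.5309, 5.4421, -1.5590)
step 3: θ'=-4.0590 (R=-1.2500) → pose (-4.7733, 4.6675, -4.0590)

(-4.7733, 4.6675, -4.0590)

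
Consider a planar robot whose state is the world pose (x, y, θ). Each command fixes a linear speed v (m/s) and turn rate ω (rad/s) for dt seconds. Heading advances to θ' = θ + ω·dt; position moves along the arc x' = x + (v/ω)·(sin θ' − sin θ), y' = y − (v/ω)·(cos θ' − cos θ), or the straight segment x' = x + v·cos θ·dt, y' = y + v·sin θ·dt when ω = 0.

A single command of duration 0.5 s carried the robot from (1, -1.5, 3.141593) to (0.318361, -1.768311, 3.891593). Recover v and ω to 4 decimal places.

v = 1.5000, ω = 1.5000

Δθ = 3.891593 − 3.141593 = 0.750000
ω = Δθ/dt = 0.750000/0.5 = 1.5000
R = Δx/(sin θ' − sin θ) = 1.0000
v = R·ω = 1.0000·1.5000 = 1.5000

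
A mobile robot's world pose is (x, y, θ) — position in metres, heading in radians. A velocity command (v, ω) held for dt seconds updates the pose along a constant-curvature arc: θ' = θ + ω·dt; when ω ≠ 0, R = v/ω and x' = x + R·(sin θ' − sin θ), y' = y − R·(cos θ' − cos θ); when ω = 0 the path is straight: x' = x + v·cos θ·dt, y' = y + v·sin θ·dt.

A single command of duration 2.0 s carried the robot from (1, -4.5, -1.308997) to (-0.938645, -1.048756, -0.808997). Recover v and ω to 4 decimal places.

Δθ = -0.808997 − -1.308997 = 0.500000
ω = Δθ/dt = 0.500000/2.0 = 0.2500
R = −Δy/(cos θ' − cos θ) = -8.0000
v = R·ω = -8.0000·0.2500 = -2.0000

v = -2.0000, ω = 0.2500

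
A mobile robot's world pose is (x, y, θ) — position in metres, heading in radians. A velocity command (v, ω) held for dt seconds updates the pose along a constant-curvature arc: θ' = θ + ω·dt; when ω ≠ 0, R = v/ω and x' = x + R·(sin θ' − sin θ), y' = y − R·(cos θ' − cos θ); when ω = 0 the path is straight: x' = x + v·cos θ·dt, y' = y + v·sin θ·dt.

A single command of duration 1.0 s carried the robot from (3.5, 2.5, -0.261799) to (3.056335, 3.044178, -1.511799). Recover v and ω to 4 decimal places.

v = -0.7500, ω = -1.2500

Δθ = -1.511799 − -0.261799 = -1.250000
ω = Δθ/dt = -1.250000/1.0 = -1.2500
R = −Δy/(cos θ' − cos θ) = 0.6000
v = R·ω = 0.6000·-1.2500 = -0.7500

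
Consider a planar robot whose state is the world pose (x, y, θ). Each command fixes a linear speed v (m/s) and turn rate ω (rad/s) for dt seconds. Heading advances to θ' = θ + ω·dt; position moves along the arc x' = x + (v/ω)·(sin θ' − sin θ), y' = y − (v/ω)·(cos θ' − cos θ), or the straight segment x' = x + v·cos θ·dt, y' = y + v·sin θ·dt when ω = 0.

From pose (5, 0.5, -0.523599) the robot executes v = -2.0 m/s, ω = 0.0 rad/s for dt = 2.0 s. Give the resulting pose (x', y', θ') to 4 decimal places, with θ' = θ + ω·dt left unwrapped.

(1.5359, 2.5000, -0.5236)

θ' = -0.5236 + 0.0·2.0 = -0.5236
ω = 0 → straight: x' = 5 + -2.0·cos(-0.5236)·2.0 = 1.5359
y' = 0.5 + -2.0·sin(-0.5236)·2.0 = 2.5000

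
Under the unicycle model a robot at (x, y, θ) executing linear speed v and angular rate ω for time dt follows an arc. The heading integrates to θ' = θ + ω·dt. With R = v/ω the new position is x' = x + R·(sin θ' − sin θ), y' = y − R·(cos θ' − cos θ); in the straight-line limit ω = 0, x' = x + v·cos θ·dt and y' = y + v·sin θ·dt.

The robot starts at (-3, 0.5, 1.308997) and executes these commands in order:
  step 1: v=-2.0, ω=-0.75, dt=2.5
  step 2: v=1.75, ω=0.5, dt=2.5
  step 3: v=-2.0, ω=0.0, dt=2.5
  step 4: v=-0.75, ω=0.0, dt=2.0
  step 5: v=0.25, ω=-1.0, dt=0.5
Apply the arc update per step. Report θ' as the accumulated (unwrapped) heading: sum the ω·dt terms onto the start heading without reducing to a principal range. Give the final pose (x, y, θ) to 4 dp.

(-7.8429, -4.8744, 0.1840)

step 1: θ'=-0.5660 (R=2.6667) → pose (-7.0058, -1.0606, -0.5660)
step 2: θ'=0.6840 (R=3.5000) → pose (-2.9173, -0.8191, 0.6840)
step 3: θ'=0.6840 (straight) → pose (-6.7925, -3.9786, 0.6840)
step 4: θ'=0.6840 (straight) → pose (-7.9551, -4.9265, 0.6840)
step 5: θ'=0.1840 (R=-0.2500) → pose (-7.8429, -4.8744, 0.1840)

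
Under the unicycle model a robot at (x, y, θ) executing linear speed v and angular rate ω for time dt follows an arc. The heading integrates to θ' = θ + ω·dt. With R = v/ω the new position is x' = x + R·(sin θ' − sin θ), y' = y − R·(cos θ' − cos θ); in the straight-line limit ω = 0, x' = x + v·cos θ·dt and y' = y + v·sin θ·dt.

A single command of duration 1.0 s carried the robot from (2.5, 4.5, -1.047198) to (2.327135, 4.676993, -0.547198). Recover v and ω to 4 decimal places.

Δθ = -0.547198 − -1.047198 = 0.500000
ω = Δθ/dt = 0.500000/1.0 = 0.5000
R = −Δy/(cos θ' − cos θ) = -0.5000
v = R·ω = -0.5000·0.5000 = -0.2500

v = -0.2500, ω = 0.5000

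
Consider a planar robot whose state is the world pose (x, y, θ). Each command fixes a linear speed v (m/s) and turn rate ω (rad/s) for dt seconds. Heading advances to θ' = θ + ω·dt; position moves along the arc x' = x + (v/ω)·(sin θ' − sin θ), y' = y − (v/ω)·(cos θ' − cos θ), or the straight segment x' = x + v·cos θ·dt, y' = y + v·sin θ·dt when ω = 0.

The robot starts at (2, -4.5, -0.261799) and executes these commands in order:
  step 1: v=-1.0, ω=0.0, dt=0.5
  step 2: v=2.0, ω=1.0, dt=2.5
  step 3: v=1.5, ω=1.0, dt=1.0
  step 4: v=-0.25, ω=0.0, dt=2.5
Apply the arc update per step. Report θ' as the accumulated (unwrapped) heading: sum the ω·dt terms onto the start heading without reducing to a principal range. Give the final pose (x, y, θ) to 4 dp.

(2.9048, -0.5760, 3.2382)

step 1: θ'=-0.2618 (straight) → pose (1.5170, -4.3706, -0.2618)
step 2: θ'=2.2382 (R=2.0000) → pose (3.6055, -1.2008, 2.2382)
step 3: θ'=3.2382 (R=1.5000) → pose (2.2827, -0.6363, 3.2382)
step 4: θ'=3.2382 (straight) → pose (2.9048, -0.5760, 3.2382)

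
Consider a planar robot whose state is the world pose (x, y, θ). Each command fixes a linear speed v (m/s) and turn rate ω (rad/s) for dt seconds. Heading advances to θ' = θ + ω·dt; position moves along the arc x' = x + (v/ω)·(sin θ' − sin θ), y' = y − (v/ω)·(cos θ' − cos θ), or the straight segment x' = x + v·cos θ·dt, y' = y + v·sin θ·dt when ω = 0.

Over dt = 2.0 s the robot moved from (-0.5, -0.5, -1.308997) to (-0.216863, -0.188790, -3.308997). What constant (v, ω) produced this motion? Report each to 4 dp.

Δθ = -3.308997 − -1.308997 = -2.000000
ω = Δθ/dt = -2.000000/2.0 = -1.0000
R = −Δy/(cos θ' − cos θ) = 0.2500
v = R·ω = 0.2500·-1.0000 = -0.2500

v = -0.2500, ω = -1.0000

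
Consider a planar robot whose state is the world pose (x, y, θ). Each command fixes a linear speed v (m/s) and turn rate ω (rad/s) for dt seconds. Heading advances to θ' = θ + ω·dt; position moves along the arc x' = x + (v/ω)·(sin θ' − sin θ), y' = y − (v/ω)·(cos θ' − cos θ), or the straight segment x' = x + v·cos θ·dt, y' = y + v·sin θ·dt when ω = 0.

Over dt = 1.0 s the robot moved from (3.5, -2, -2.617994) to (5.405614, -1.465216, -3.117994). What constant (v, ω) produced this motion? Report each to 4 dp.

Δθ = -3.117994 − -2.617994 = -0.500000
ω = Δθ/dt = -0.500000/1.0 = -0.5000
R = Δx/(sin θ' − sin θ) = 4.0000
v = R·ω = 4.0000·-0.5000 = -2.0000

v = -2.0000, ω = -0.5000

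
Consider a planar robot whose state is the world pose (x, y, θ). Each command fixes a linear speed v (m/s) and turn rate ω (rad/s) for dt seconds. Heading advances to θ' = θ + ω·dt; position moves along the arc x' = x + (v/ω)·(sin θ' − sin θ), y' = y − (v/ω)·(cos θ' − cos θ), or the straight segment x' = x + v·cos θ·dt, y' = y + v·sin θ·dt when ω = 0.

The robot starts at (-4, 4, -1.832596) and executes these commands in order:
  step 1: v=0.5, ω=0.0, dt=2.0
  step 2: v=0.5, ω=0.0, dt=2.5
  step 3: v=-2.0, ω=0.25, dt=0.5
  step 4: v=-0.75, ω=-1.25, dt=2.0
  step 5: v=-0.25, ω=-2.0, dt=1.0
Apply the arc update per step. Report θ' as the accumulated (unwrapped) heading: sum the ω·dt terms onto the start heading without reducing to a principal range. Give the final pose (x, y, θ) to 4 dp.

(-3.3649, 2.8295, -6.2076)

step 1: θ'=-1.8326 (straight) → pose (-4.2588, 3.0341, -1.8326)
step 2: θ'=-1.8326 (straight) → pose (-4.5823, 1.8267, -1.8326)
step 3: θ'=-1.7076 (R=-8.0000) → pose (-4.3845, 2.8062, -1.7076)
step 4: θ'=-4.2076 (R=0.6000) → pose (-3.2649, 3.0146, -4.2076)
step 5: θ'=-6.2076 (R=0.1250) → pose (-3.3649, 2.8295, -6.2076)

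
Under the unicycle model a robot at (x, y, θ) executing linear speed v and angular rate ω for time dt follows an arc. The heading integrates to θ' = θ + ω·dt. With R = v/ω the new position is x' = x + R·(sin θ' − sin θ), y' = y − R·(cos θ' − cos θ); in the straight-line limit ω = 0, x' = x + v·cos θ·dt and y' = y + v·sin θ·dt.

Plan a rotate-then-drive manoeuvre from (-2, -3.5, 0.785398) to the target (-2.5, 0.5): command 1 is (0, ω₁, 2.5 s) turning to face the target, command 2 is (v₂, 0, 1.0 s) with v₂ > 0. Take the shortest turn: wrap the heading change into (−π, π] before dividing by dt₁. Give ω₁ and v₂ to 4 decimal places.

ω₁ = 0.3639, v₂ = 4.0311

heading to target = atan2(0.5−-3.5, -2.5−-2) = 1.6952
Δθ = wrap(1.6952 − 0.7854) = 0.9098; ω₁ = Δθ/dt₁ = 0.3639
distance = √((-2.5−-2)² + (0.5−-3.5)²) = 4.0311; v₂ = distance/dt₂ = 4.0311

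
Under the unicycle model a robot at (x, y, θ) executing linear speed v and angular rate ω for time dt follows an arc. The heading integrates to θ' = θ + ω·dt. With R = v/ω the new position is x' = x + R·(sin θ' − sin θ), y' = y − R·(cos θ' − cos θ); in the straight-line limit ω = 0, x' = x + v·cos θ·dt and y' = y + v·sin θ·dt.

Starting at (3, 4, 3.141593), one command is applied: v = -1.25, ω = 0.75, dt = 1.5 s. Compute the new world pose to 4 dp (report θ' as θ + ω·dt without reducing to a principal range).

(4.5038, 4.9480, 4.2666)

θ' = 3.1416 + 0.75·1.5 = 4.2666
R = v/ω = -1.25/0.75 = -1.6667
x' = 3 + -1.6667·(sin 4.2666 − sin 3.1416) = 4.5038
y' = 4 − -1.6667·(cos 4.2666 − cos 3.1416) = 4.9480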